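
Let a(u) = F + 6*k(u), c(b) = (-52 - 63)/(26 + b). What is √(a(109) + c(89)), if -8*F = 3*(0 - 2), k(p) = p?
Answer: √2615/2 ≈ 25.569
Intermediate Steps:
c(b) = -115/(26 + b)
F = ¾ (F = -3*(0 - 2)/8 = -3*(-2)/8 = -⅛*(-6) = ¾ ≈ 0.75000)
a(u) = ¾ + 6*u
√(a(109) + c(89)) = √((¾ + 6*109) - 115/(26 + 89)) = √((¾ + 654) - 115/115) = √(2619/4 - 115*1/115) = √(2619/4 - 1) = √(2615/4) = √2615/2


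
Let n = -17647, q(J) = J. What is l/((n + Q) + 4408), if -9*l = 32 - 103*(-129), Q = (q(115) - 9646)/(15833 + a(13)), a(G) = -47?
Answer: 23361526/209000385 ≈ 0.11178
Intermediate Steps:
Q = -1059/1754 (Q = (115 - 9646)/(15833 - 47) = -9531/15786 = -9531*1/15786 = -1059/1754 ≈ -0.60376)
l = -13319/9 (l = -(32 - 103*(-129))/9 = -(32 + 13287)/9 = -⅑*13319 = -13319/9 ≈ -1479.9)
l/((n + Q) + 4408) = -13319/(9*((-17647 - 1059/1754) + 4408)) = -13319/(9*(-30953897/1754 + 4408)) = -13319/(9*(-23222265/1754)) = -13319/9*(-1754/23222265) = 23361526/209000385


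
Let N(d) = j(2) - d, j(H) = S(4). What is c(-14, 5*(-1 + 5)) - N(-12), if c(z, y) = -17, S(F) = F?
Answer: -33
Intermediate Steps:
j(H) = 4
N(d) = 4 - d
c(-14, 5*(-1 + 5)) - N(-12) = -17 - (4 - 1*(-12)) = -17 - (4 + 12) = -17 - 1*16 = -17 - 16 = -33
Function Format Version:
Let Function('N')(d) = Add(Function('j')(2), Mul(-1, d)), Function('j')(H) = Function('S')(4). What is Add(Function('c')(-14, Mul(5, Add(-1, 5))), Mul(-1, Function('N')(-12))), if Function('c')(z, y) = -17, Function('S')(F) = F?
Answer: -33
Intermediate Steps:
Function('j')(H) = 4
Function('N')(d) = Add(4, Mul(-1, d))
Add(Function('c')(-14, Mul(5, Add(-1, 5))), Mul(-1, Function('N')(-12))) = Add(-17, Mul(-1, Add(4, Mul(-1, -12)))) = Add(-17, Mul(-1, Add(4, 12))) = Add(-17, Mul(-1, 16)) = Add(-17, -16) = -33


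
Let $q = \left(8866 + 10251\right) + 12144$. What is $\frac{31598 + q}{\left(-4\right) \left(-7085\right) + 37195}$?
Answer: $\frac{20953}{21845} \approx 0.95917$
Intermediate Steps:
$q = 31261$ ($q = 19117 + 12144 = 31261$)
$\frac{31598 + q}{\left(-4\right) \left(-7085\right) + 37195} = \frac{31598 + 31261}{\left(-4\right) \left(-7085\right) + 37195} = \frac{62859}{28340 + 37195} = \frac{62859}{65535} = 62859 \cdot \frac{1}{65535} = \frac{20953}{21845}$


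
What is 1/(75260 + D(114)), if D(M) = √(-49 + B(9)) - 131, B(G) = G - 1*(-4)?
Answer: 25043/1881455559 - 2*I/1881455559 ≈ 1.331e-5 - 1.063e-9*I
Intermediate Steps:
B(G) = 4 + G (B(G) = G + 4 = 4 + G)
D(M) = -131 + 6*I (D(M) = √(-49 + (4 + 9)) - 131 = √(-49 + 13) - 131 = √(-36) - 131 = 6*I - 131 = -131 + 6*I)
1/(75260 + D(114)) = 1/(75260 + (-131 + 6*I)) = 1/(75129 + 6*I) = (75129 - 6*I)/5644366677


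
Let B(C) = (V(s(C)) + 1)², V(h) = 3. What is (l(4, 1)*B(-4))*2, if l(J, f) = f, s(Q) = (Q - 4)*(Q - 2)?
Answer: 32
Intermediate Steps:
s(Q) = (-4 + Q)*(-2 + Q)
B(C) = 16 (B(C) = (3 + 1)² = 4² = 16)
(l(4, 1)*B(-4))*2 = (1*16)*2 = 16*2 = 32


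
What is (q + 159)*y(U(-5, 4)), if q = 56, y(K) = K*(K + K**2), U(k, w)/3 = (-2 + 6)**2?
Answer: 24272640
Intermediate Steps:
U(k, w) = 48 (U(k, w) = 3*(-2 + 6)**2 = 3*4**2 = 3*16 = 48)
(q + 159)*y(U(-5, 4)) = (56 + 159)*(48**2*(1 + 48)) = 215*(2304*49) = 215*112896 = 24272640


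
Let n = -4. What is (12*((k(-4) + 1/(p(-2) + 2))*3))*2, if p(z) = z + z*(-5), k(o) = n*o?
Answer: 5796/5 ≈ 1159.2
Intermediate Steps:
k(o) = -4*o
p(z) = -4*z (p(z) = z - 5*z = -4*z)
(12*((k(-4) + 1/(p(-2) + 2))*3))*2 = (12*((-4*(-4) + 1/(-4*(-2) + 2))*3))*2 = (12*((16 + 1/(8 + 2))*3))*2 = (12*((16 + 1/10)*3))*2 = (12*((16 + ⅒)*3))*2 = (12*((161/10)*3))*2 = (12*(483/10))*2 = (2898/5)*2 = 5796/5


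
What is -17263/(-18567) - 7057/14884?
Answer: 125915173/276351228 ≈ 0.45563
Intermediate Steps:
-17263/(-18567) - 7057/14884 = -17263*(-1/18567) - 7057*1/14884 = 17263/18567 - 7057/14884 = 125915173/276351228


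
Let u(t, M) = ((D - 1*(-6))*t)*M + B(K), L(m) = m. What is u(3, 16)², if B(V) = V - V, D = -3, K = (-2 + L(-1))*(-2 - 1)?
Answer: 20736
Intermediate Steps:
K = 9 (K = (-2 - 1)*(-2 - 1) = -3*(-3) = 9)
B(V) = 0
u(t, M) = 3*M*t (u(t, M) = ((-3 - 1*(-6))*t)*M + 0 = ((-3 + 6)*t)*M + 0 = (3*t)*M + 0 = 3*M*t + 0 = 3*M*t)
u(3, 16)² = (3*16*3)² = 144² = 20736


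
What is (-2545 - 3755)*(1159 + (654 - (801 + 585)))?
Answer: -2690100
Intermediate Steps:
(-2545 - 3755)*(1159 + (654 - (801 + 585))) = -6300*(1159 + (654 - 1*1386)) = -6300*(1159 + (654 - 1386)) = -6300*(1159 - 732) = -6300*427 = -2690100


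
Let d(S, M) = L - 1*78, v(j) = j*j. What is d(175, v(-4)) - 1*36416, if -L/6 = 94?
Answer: -37058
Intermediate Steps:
v(j) = j²
L = -564 (L = -6*94 = -564)
d(S, M) = -642 (d(S, M) = -564 - 1*78 = -564 - 78 = -642)
d(175, v(-4)) - 1*36416 = -642 - 1*36416 = -642 - 36416 = -37058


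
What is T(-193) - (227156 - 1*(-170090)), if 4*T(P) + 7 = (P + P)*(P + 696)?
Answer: -1783149/4 ≈ -4.4579e+5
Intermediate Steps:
T(P) = -7/4 + P*(696 + P)/2 (T(P) = -7/4 + ((P + P)*(P + 696))/4 = -7/4 + ((2*P)*(696 + P))/4 = -7/4 + (2*P*(696 + P))/4 = -7/4 + P*(696 + P)/2)
T(-193) - (227156 - 1*(-170090)) = (-7/4 + (1/2)*(-193)**2 + 348*(-193)) - (227156 - 1*(-170090)) = (-7/4 + (1/2)*37249 - 67164) - (227156 + 170090) = (-7/4 + 37249/2 - 67164) - 1*397246 = -194165/4 - 397246 = -1783149/4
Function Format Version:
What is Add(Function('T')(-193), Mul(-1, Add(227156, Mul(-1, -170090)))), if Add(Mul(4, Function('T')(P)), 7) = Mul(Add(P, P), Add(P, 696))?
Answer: Rational(-1783149, 4) ≈ -4.4579e+5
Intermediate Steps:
Function('T')(P) = Add(Rational(-7, 4), Mul(Rational(1, 2), P, Add(696, P))) (Function('T')(P) = Add(Rational(-7, 4), Mul(Rational(1, 4), Mul(Add(P, P), Add(P, 696)))) = Add(Rational(-7, 4), Mul(Rational(1, 4), Mul(Mul(2, P), Add(696, P)))) = Add(Rational(-7, 4), Mul(Rational(1, 4), Mul(2, P, Add(696, P)))) = Add(Rational(-7, 4), Mul(Rational(1, 2), P, Add(696, P))))
Add(Function('T')(-193), Mul(-1, Add(227156, Mul(-1, -170090)))) = Add(Add(Rational(-7, 4), Mul(Rational(1, 2), Pow(-193, 2)), Mul(348, -193)), Mul(-1, Add(227156, Mul(-1, -170090)))) = Add(Add(Rational(-7, 4), Mul(Rational(1, 2), 37249), -67164), Mul(-1, Add(227156, 170090))) = Add(Add(Rational(-7, 4), Rational(37249, 2), -67164), Mul(-1, 397246)) = Add(Rational(-194165, 4), -397246) = Rational(-1783149, 4)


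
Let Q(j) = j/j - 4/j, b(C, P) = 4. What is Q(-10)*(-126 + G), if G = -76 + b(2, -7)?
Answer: -1386/5 ≈ -277.20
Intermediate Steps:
Q(j) = 1 - 4/j
G = -72 (G = -76 + 4 = -72)
Q(-10)*(-126 + G) = ((-4 - 10)/(-10))*(-126 - 72) = -⅒*(-14)*(-198) = (7/5)*(-198) = -1386/5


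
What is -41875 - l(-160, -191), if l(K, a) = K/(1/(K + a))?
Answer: -98035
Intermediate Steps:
l(K, a) = K*(K + a)
-41875 - l(-160, -191) = -41875 - (-160)*(-160 - 191) = -41875 - (-160)*(-351) = -41875 - 1*56160 = -41875 - 56160 = -98035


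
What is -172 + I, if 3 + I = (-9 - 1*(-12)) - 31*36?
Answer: -1288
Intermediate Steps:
I = -1116 (I = -3 + ((-9 - 1*(-12)) - 31*36) = -3 + ((-9 + 12) - 1116) = -3 + (3 - 1116) = -3 - 1113 = -1116)
-172 + I = -172 - 1116 = -1288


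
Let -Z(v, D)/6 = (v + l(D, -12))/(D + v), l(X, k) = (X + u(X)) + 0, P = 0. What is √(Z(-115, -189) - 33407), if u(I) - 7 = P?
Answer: I*√192992690/76 ≈ 182.79*I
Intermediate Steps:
u(I) = 7 (u(I) = 7 + 0 = 7)
l(X, k) = 7 + X (l(X, k) = (X + 7) + 0 = (7 + X) + 0 = 7 + X)
Z(v, D) = -6*(7 + D + v)/(D + v) (Z(v, D) = -6*(v + (7 + D))/(D + v) = -6*(7 + D + v)/(D + v))
√(Z(-115, -189) - 33407) = √(6*(-7 - 1*(-189) - 1*(-115))/(-189 - 115) - 33407) = √(6*(-7 + 189 + 115)/(-304) - 33407) = √(6*(-1/304)*297 - 33407) = √(-891/152 - 33407) = √(-5078755/152) = I*√192992690/76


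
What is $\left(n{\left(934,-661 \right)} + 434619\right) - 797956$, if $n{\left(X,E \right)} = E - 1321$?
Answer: $-365319$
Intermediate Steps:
$n{\left(X,E \right)} = -1321 + E$
$\left(n{\left(934,-661 \right)} + 434619\right) - 797956 = \left(\left(-1321 - 661\right) + 434619\right) - 797956 = \left(-1982 + 434619\right) - 797956 = 432637 - 797956 = -365319$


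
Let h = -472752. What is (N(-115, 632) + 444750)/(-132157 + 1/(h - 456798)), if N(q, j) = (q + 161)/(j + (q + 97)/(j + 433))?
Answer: -46375927062938250/13780556244777127 ≈ -3.3653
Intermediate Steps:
N(q, j) = (161 + q)/(j + (97 + q)/(433 + j))
(N(-115, 632) + 444750)/(-132157 + 1/(h - 456798)) = ((69713 + 161*632 + 433*(-115) + 632*(-115))/(97 - 115 + 632**2 + 433*632) + 444750)/(-132157 + 1/(-472752 - 456798)) = ((69713 + 101752 - 49795 - 72680)/(97 - 115 + 399424 + 273656) + 444750)/(-132157 + 1/(-929550)) = (48990/673062 + 444750)/(-132157 - 1/929550) = ((1/673062)*48990 + 444750)/(-122846539351/929550) = (8165/112177 + 444750)*(-929550/122846539351) = (49890728915/112177)*(-929550/122846539351) = -46375927062938250/13780556244777127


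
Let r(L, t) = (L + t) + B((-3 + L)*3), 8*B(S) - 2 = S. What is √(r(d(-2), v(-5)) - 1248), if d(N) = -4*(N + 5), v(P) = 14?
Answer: I*√20022/4 ≈ 35.375*I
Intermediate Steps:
B(S) = ¼ + S/8
d(N) = -20 - 4*N (d(N) = -4*(5 + N) = -20 - 4*N)
r(L, t) = -7/8 + t + 11*L/8 (r(L, t) = (L + t) + (¼ + ((-3 + L)*3)/8) = (L + t) + (¼ + (-9 + 3*L)/8) = (L + t) + (¼ + (-9/8 + 3*L/8)) = (L + t) + (-7/8 + 3*L/8) = -7/8 + t + 11*L/8)
√(r(d(-2), v(-5)) - 1248) = √((-7/8 + 14 + 11*(-20 - 4*(-2))/8) - 1248) = √((-7/8 + 14 + 11*(-20 + 8)/8) - 1248) = √((-7/8 + 14 + (11/8)*(-12)) - 1248) = √((-7/8 + 14 - 33/2) - 1248) = √(-27/8 - 1248) = √(-10011/8) = I*√20022/4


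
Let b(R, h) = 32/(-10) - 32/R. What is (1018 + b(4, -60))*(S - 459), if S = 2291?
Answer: 9222288/5 ≈ 1.8445e+6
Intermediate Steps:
b(R, h) = -16/5 - 32/R (b(R, h) = 32*(-⅒) - 32/R = -16/5 - 32/R)
(1018 + b(4, -60))*(S - 459) = (1018 + (-16/5 - 32/4))*(2291 - 459) = (1018 + (-16/5 - 32*¼))*1832 = (1018 + (-16/5 - 8))*1832 = (1018 - 56/5)*1832 = (5034/5)*1832 = 9222288/5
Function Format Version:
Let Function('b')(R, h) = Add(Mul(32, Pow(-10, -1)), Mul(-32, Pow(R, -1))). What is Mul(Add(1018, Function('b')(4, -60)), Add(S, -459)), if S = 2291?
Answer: Rational(9222288, 5) ≈ 1.8445e+6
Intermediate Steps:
Function('b')(R, h) = Add(Rational(-16, 5), Mul(-32, Pow(R, -1))) (Function('b')(R, h) = Add(Mul(32, Rational(-1, 10)), Mul(-32, Pow(R, -1))) = Add(Rational(-16, 5), Mul(-32, Pow(R, -1))))
Mul(Add(1018, Function('b')(4, -60)), Add(S, -459)) = Mul(Add(1018, Add(Rational(-16, 5), Mul(-32, Pow(4, -1)))), Add(2291, -459)) = Mul(Add(1018, Add(Rational(-16, 5), Mul(-32, Rational(1, 4)))), 1832) = Mul(Add(1018, Add(Rational(-16, 5), -8)), 1832) = Mul(Add(1018, Rational(-56, 5)), 1832) = Mul(Rational(5034, 5), 1832) = Rational(9222288, 5)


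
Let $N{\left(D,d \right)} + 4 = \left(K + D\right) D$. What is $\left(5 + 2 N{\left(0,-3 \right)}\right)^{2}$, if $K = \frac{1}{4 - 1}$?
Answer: $9$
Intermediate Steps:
$K = \frac{1}{3} \approx 0.33333$
$N{\left(D,d \right)} = -4 + D \left(\frac{1}{3} + D\right)$ ($N{\left(D,d \right)} = -4 + \left(\frac{1}{3} + D\right) D = -4 + D \left(\frac{1}{3} + D\right)$)
$\left(5 + 2 N{\left(0,-3 \right)}\right)^{2} = \left(5 + 2 \left(-4 + 0^{2} + \frac{1}{3} \cdot 0\right)\right)^{2} = \left(5 + 2 \left(-4 + 0 + 0\right)\right)^{2} = \left(5 + 2 \left(-4\right)\right)^{2} = \left(5 - 8\right)^{2} = \left(-3\right)^{2} = 9$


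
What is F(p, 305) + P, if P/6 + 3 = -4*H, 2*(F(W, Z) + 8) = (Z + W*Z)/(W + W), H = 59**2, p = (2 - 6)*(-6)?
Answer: -8015095/96 ≈ -83491.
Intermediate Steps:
p = 24 (p = -4*(-6) = 24)
H = 3481
F(W, Z) = -8 + (Z + W*Z)/(4*W) (F(W, Z) = -8 + ((Z + W*Z)/(W + W))/2 = -8 + ((Z + W*Z)/((2*W)))/2 = -8 + ((Z + W*Z)*(1/(2*W)))/2 = -8 + ((Z + W*Z)/(2*W))/2 = -8 + (Z + W*Z)/(4*W))
P = -83562 (P = -18 + 6*(-4*3481) = -18 + 6*(-13924) = -18 - 83544 = -83562)
F(p, 305) + P = (1/4)*(305 + 24*(-32 + 305))/24 - 83562 = (1/4)*(1/24)*(305 + 24*273) - 83562 = (1/4)*(1/24)*(305 + 6552) - 83562 = (1/4)*(1/24)*6857 - 83562 = 6857/96 - 83562 = -8015095/96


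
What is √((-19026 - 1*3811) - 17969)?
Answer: 3*I*√4534 ≈ 202.0*I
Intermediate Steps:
√((-19026 - 1*3811) - 17969) = √((-19026 - 3811) - 17969) = √(-22837 - 17969) = √(-40806) = 3*I*√4534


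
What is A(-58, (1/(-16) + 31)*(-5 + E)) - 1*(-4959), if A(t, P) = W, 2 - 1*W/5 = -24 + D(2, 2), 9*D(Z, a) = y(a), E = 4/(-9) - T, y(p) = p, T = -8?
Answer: 45791/9 ≈ 5087.9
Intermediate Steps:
E = 68/9 (E = 4/(-9) - 1*(-8) = 4*(-⅑) + 8 = -4/9 + 8 = 68/9 ≈ 7.5556)
D(Z, a) = a/9
W = 1160/9 (W = 10 - 5*(-24 + (⅑)*2) = 10 - 5*(-24 + 2/9) = 10 - 5*(-214/9) = 10 + 1070/9 = 1160/9 ≈ 128.89)
A(t, P) = 1160/9
A(-58, (1/(-16) + 31)*(-5 + E)) - 1*(-4959) = 1160/9 - 1*(-4959) = 1160/9 + 4959 = 45791/9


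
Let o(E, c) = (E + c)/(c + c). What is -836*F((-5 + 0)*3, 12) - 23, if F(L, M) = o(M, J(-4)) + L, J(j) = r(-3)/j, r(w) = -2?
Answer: 2067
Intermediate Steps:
J(j) = -2/j
o(E, c) = (E + c)/(2*c) (o(E, c) = (E + c)/((2*c)) = (E + c)*(1/(2*c)) = (E + c)/(2*c))
F(L, M) = ½ + L + M (F(L, M) = (M - 2/(-4))/(2*((-2/(-4)))) + L = (M - 2*(-¼))/(2*((-2*(-¼)))) + L = (M + ½)/(2*(½)) + L = (½)*2*(½ + M) + L = (½ + M) + L = ½ + L + M)
-836*F((-5 + 0)*3, 12) - 23 = -836*(½ + (-5 + 0)*3 + 12) - 23 = -836*(½ - 5*3 + 12) - 23 = -836*(½ - 15 + 12) - 23 = -836*(-5/2) - 23 = 2090 - 23 = 2067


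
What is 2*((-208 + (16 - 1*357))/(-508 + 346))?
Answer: 61/9 ≈ 6.7778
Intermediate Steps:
2*((-208 + (16 - 1*357))/(-508 + 346)) = 2*((-208 + (16 - 357))/(-162)) = 2*((-208 - 341)*(-1/162)) = 2*(-549*(-1/162)) = 2*(61/18) = 61/9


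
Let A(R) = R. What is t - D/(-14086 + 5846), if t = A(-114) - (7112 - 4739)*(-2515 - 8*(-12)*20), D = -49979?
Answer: 11633355061/8240 ≈ 1.4118e+6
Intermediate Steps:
t = 1411821 (t = -114 - (7112 - 4739)*(-2515 - 8*(-12)*20) = -114 - 2373*(-2515 + 96*20) = -114 - 2373*(-2515 + 1920) = -114 - 2373*(-595) = -114 - 1*(-1411935) = -114 + 1411935 = 1411821)
t - D/(-14086 + 5846) = 1411821 - (-49979)/(-14086 + 5846) = 1411821 - (-49979)/(-8240) = 1411821 - (-49979)*(-1)/8240 = 1411821 - 1*49979/8240 = 1411821 - 49979/8240 = 11633355061/8240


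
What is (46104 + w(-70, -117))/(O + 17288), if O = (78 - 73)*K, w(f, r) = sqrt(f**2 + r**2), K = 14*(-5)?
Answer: 7684/2823 + sqrt(18589)/16938 ≈ 2.7300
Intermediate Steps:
K = -70
O = -350 (O = (78 - 73)*(-70) = 5*(-70) = -350)
(46104 + w(-70, -117))/(O + 17288) = (46104 + sqrt((-70)**2 + (-117)**2))/(-350 + 17288) = (46104 + sqrt(4900 + 13689))/16938 = (46104 + sqrt(18589))*(1/16938) = 7684/2823 + sqrt(18589)/16938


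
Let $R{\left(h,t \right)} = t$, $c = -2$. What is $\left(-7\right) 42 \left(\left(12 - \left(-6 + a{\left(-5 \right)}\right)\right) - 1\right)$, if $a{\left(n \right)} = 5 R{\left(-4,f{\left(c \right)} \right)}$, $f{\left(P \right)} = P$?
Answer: $-7938$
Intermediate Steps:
$a{\left(n \right)} = -10$ ($a{\left(n \right)} = 5 \left(-2\right) = -10$)
$\left(-7\right) 42 \left(\left(12 - \left(-6 + a{\left(-5 \right)}\right)\right) - 1\right) = \left(-7\right) 42 \left(\left(12 + \left(\left(-1\right) \left(-10\right) + 6\right)\right) - 1\right) = - 294 \left(\left(12 + \left(10 + 6\right)\right) + \left(-1 + 0\right)\right) = - 294 \left(\left(12 + 16\right) - 1\right) = - 294 \left(28 - 1\right) = \left(-294\right) 27 = -7938$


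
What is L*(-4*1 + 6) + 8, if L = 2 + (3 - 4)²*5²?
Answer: 62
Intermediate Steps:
L = 27 (L = 2 + (-1)²*25 = 2 + 1*25 = 2 + 25 = 27)
L*(-4*1 + 6) + 8 = 27*(-4*1 + 6) + 8 = 27*(-4 + 6) + 8 = 27*2 + 8 = 54 + 8 = 62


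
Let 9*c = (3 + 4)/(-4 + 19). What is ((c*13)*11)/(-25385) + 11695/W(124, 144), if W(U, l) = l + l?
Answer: 4453131593/109663200 ≈ 40.607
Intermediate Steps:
c = 7/135 (c = ((3 + 4)/(-4 + 19))/9 = (7/15)/9 = (7*(1/15))/9 = (1/9)*(7/15) = 7/135 ≈ 0.051852)
W(U, l) = 2*l
((c*13)*11)/(-25385) + 11695/W(124, 144) = (((7/135)*13)*11)/(-25385) + 11695/((2*144)) = ((91/135)*11)*(-1/25385) + 11695/288 = (1001/135)*(-1/25385) + 11695*(1/288) = -1001/3426975 + 11695/288 = 4453131593/109663200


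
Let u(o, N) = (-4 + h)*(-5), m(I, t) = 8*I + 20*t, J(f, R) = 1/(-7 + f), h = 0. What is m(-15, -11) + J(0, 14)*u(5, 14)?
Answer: -2400/7 ≈ -342.86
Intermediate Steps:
u(o, N) = 20 (u(o, N) = (-4 + 0)*(-5) = -4*(-5) = 20)
m(-15, -11) + J(0, 14)*u(5, 14) = (8*(-15) + 20*(-11)) + 20/(-7 + 0) = (-120 - 220) + 20/(-7) = -340 - ⅐*20 = -340 - 20/7 = -2400/7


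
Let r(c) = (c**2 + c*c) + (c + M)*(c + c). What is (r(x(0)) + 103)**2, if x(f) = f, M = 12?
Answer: 10609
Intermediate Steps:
r(c) = 2*c**2 + 2*c*(12 + c) (r(c) = (c**2 + c*c) + (c + 12)*(c + c) = (c**2 + c**2) + (12 + c)*(2*c) = 2*c**2 + 2*c*(12 + c))
(r(x(0)) + 103)**2 = (4*0*(6 + 0) + 103)**2 = (4*0*6 + 103)**2 = (0 + 103)**2 = 103**2 = 10609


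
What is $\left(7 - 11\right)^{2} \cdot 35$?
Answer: $560$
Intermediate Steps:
$\left(7 - 11\right)^{2} \cdot 35 = \left(-4\right)^{2} \cdot 35 = 16 \cdot 35 = 560$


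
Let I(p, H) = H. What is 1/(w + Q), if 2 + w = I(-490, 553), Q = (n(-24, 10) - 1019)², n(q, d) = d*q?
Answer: 1/1585632 ≈ 6.3066e-7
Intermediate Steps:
Q = 1585081 (Q = (10*(-24) - 1019)² = (-240 - 1019)² = (-1259)² = 1585081)
w = 551 (w = -2 + 553 = 551)
1/(w + Q) = 1/(551 + 1585081) = 1/1585632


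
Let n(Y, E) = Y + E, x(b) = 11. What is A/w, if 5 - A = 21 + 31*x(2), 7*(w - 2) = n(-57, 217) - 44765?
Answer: 147/2623 ≈ 0.056043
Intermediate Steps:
n(Y, E) = E + Y
w = -44591/7 (w = 2 + ((217 - 57) - 44765)/7 = 2 + (160 - 44765)/7 = 2 + (⅐)*(-44605) = 2 - 44605/7 = -44591/7 ≈ -6370.1)
A = -357 (A = 5 - (21 + 31*11) = 5 - (21 + 341) = 5 - 1*362 = 5 - 362 = -357)
A/w = -357/(-44591/7) = -357*(-7/44591) = 147/2623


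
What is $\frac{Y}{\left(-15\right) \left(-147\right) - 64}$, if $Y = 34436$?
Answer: $\frac{34436}{2141} \approx 16.084$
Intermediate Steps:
$\frac{Y}{\left(-15\right) \left(-147\right) - 64} = \frac{34436}{\left(-15\right) \left(-147\right) - 64} = \frac{34436}{2205 - 64} = \frac{34436}{2141}$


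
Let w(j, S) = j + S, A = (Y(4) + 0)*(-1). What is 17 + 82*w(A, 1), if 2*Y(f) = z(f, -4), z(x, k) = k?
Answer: 263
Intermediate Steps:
Y(f) = -2 (Y(f) = (½)*(-4) = -2)
A = 2 (A = (-2 + 0)*(-1) = -2*(-1) = 2)
w(j, S) = S + j
17 + 82*w(A, 1) = 17 + 82*(1 + 2) = 17 + 82*3 = 17 + 246 = 263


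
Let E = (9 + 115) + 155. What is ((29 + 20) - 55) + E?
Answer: 273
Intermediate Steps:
E = 279 (E = 124 + 155 = 279)
((29 + 20) - 55) + E = ((29 + 20) - 55) + 279 = (49 - 55) + 279 = -6 + 279 = 273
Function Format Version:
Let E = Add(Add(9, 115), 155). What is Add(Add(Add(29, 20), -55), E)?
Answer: 273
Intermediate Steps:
E = 279 (E = Add(124, 155) = 279)
Add(Add(Add(29, 20), -55), E) = Add(Add(Add(29, 20), -55), 279) = Add(Add(49, -55), 279) = Add(-6, 279) = 273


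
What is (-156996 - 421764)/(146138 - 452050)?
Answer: 72345/38239 ≈ 1.8919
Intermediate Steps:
(-156996 - 421764)/(146138 - 452050) = -578760/(-305912) = -578760*(-1/305912) = 72345/38239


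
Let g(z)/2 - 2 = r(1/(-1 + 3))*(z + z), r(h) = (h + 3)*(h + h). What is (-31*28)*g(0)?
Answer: -3472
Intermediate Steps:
r(h) = 2*h*(3 + h) (r(h) = (3 + h)*(2*h) = 2*h*(3 + h))
g(z) = 4 + 14*z (g(z) = 4 + 2*((2*(3 + 1/(-1 + 3))/(-1 + 3))*(z + z)) = 4 + 2*((2*(3 + 1/2)/2)*(2*z)) = 4 + 2*((2*(½)*(3 + ½))*(2*z)) = 4 + 2*((2*(½)*(7/2))*(2*z)) = 4 + 2*(7*(2*z)/2) = 4 + 2*(7*z) = 4 + 14*z)
(-31*28)*g(0) = (-31*28)*(4 + 14*0) = -868*(4 + 0) = -868*4 = -3472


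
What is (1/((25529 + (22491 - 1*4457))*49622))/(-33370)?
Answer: -1/72135367916820 ≈ -1.3863e-14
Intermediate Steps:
(1/((25529 + (22491 - 1*4457))*49622))/(-33370) = ((1/49622)/(25529 + (22491 - 4457)))*(-1/33370) = ((1/49622)/(25529 + 18034))*(-1/33370) = ((1/49622)/43563)*(-1/33370) = ((1/43563)*(1/49622))*(-1/33370) = (1/2161683186)*(-1/33370) = -1/72135367916820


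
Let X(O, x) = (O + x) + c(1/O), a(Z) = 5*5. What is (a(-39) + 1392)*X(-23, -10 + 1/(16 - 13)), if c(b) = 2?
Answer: -130364/3 ≈ -43455.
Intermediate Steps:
a(Z) = 25
X(O, x) = 2 + O + x (X(O, x) = (O + x) + 2 = 2 + O + x)
(a(-39) + 1392)*X(-23, -10 + 1/(16 - 13)) = (25 + 1392)*(2 - 23 + (-10 + 1/(16 - 13))) = 1417*(2 - 23 + (-10 + 1/3)) = 1417*(2 - 23 + (-10 + ⅓)) = 1417*(2 - 23 - 29/3) = 1417*(-92/3) = -130364/3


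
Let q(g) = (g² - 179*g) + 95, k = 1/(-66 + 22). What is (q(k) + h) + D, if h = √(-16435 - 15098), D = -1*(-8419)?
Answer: 16490981/1936 + I*√31533 ≈ 8518.1 + 177.58*I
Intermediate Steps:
D = 8419
k = -1/44 (k = 1/(-44) = -1/44 ≈ -0.022727)
h = I*√31533 (h = √(-31533) = I*√31533 ≈ 177.58*I)
q(g) = 95 + g² - 179*g
(q(k) + h) + D = ((95 + (-1/44)² - 179*(-1/44)) + I*√31533) + 8419 = ((95 + 1/1936 + 179/44) + I*√31533) + 8419 = (191797/1936 + I*√31533) + 8419 = 16490981/1936 + I*√31533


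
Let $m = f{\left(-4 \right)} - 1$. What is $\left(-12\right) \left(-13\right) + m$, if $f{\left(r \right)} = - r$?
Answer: $159$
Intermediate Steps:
$m = 3$ ($m = \left(-1\right) \left(-4\right) - 1 = 4 - 1 = 3$)
$\left(-12\right) \left(-13\right) + m = \left(-12\right) \left(-13\right) + 3 = 156 + 3 = 159$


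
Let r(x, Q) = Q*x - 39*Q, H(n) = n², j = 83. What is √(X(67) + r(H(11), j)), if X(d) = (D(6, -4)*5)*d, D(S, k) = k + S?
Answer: 2*√1869 ≈ 86.464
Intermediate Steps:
D(S, k) = S + k
X(d) = 10*d (X(d) = ((6 - 4)*5)*d = (2*5)*d = 10*d)
r(x, Q) = -39*Q + Q*x
√(X(67) + r(H(11), j)) = √(10*67 + 83*(-39 + 11²)) = √(670 + 83*(-39 + 121)) = √(670 + 83*82) = √(670 + 6806) = √7476 = 2*√1869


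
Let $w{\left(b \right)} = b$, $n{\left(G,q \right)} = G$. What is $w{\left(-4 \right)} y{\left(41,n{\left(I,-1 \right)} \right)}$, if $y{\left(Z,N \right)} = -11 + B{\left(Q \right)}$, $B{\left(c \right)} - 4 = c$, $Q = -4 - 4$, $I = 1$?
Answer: $60$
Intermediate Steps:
$Q = -8$
$B{\left(c \right)} = 4 + c$
$y{\left(Z,N \right)} = -15$ ($y{\left(Z,N \right)} = -11 + \left(4 - 8\right) = -11 - 4 = -15$)
$w{\left(-4 \right)} y{\left(41,n{\left(I,-1 \right)} \right)} = \left(-4\right) \left(-15\right) = 60$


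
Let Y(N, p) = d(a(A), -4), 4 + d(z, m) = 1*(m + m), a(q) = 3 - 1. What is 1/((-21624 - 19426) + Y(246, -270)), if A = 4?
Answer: -1/41062 ≈ -2.4353e-5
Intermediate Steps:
a(q) = 2
d(z, m) = -4 + 2*m (d(z, m) = -4 + 1*(m + m) = -4 + 1*(2*m) = -4 + 2*m)
Y(N, p) = -12 (Y(N, p) = -4 + 2*(-4) = -4 - 8 = -12)
1/((-21624 - 19426) + Y(246, -270)) = 1/((-21624 - 19426) - 12) = 1/(-41050 - 12) = 1/(-41062) = -1/41062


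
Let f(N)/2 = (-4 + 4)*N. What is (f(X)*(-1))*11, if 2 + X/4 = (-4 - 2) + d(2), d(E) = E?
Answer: 0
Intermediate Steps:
X = -24 (X = -8 + 4*((-4 - 2) + 2) = -8 + 4*(-6 + 2) = -8 + 4*(-4) = -8 - 16 = -24)
f(N) = 0 (f(N) = 2*((-4 + 4)*N) = 2*(0*N) = 2*0 = 0)
(f(X)*(-1))*11 = (0*(-1))*11 = 0*11 = 0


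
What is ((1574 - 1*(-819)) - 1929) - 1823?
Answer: -1359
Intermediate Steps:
((1574 - 1*(-819)) - 1929) - 1823 = ((1574 + 819) - 1929) - 1823 = (2393 - 1929) - 1823 = 464 - 1823 = -1359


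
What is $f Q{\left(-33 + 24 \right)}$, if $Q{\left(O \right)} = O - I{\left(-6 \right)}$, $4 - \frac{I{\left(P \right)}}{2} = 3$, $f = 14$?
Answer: $-154$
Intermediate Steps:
$I{\left(P \right)} = 2$ ($I{\left(P \right)} = 8 - 6 = 2$)
$Q{\left(O \right)} = -2 + O$ ($Q{\left(O \right)} = O - 2 = -2 + O$)
$f Q{\left(-33 + 24 \right)} = 14 \left(-2 + \left(-33 + 24\right)\right) = 14 \left(-2 - 9\right) = 14 \left(-11\right) = -154$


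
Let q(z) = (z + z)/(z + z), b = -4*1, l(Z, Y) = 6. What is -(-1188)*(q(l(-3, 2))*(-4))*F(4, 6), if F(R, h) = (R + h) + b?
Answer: -28512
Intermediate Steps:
b = -4
F(R, h) = -4 + R + h (F(R, h) = (R + h) - 4 = -4 + R + h)
q(z) = 1 (q(z) = (2*z)/((2*z)) = (2*z)*(1/(2*z)) = 1)
-(-1188)*(q(l(-3, 2))*(-4))*F(4, 6) = -(-1188)*(1*(-4))*(-4 + 4 + 6) = -(-1188)*(-4*6) = -(-1188)*(-24) = -99*288 = -28512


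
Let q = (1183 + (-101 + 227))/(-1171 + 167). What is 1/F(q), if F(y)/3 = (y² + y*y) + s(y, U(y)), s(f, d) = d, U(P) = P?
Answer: 504008/3169089 ≈ 0.15904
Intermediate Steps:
q = -1309/1004 (q = (1183 + 126)/(-1004) = 1309*(-1/1004) = -1309/1004 ≈ -1.3038)
F(y) = 3*y + 6*y² (F(y) = 3*((y² + y*y) + y) = 3*((y² + y²) + y) = 3*(2*y² + y) = 3*(y + 2*y²) = 3*y + 6*y²)
1/F(q) = 1/(3*(-1309/1004)*(1 + 2*(-1309/1004))) = 1/(3*(-1309/1004)*(1 - 1309/502)) = 1/(3*(-1309/1004)*(-807/502)) = 1/(3169089/504008) = 504008/3169089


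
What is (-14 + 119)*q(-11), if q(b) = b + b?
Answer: -2310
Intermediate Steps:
q(b) = 2*b
(-14 + 119)*q(-11) = (-14 + 119)*(2*(-11)) = 105*(-22) = -2310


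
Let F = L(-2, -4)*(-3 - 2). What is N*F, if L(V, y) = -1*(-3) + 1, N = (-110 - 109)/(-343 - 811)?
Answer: -2190/577 ≈ -3.7955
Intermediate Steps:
N = 219/1154 (N = -219/(-1154) = -219*(-1/1154) = 219/1154 ≈ 0.18977)
L(V, y) = 4 (L(V, y) = 3 + 1 = 4)
F = -20 (F = 4*(-3 - 2) = 4*(-5) = -20)
N*F = (219/1154)*(-20) = -2190/577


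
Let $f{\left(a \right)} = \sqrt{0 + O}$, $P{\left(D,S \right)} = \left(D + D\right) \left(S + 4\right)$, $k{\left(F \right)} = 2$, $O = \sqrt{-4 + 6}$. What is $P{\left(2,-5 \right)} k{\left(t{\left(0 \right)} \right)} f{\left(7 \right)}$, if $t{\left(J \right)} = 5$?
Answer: $- 8 \sqrt[4]{2} \approx -9.5137$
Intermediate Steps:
$O = \sqrt{2} \approx 1.4142$
$P{\left(D,S \right)} = 2 D \left(4 + S\right)$
$f{\left(a \right)} = \sqrt[4]{2}$ ($f{\left(a \right)} = \sqrt{0 + \sqrt{2}} = \sqrt{\sqrt{2}} = \sqrt[4]{2}$)
$P{\left(2,-5 \right)} k{\left(t{\left(0 \right)} \right)} f{\left(7 \right)} = 2 \cdot 2 \left(4 - 5\right) 2 \sqrt[4]{2} = 2 \cdot 2 \left(-1\right) 2 \sqrt[4]{2} = \left(-4\right) 2 \sqrt[4]{2} = - 8 \sqrt[4]{2}$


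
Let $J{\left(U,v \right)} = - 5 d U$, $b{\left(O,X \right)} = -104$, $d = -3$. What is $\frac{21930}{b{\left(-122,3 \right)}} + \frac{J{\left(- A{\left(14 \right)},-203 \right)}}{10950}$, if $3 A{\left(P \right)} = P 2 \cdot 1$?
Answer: $- \frac{12007403}{56940} \approx -210.88$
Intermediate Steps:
$A{\left(P \right)} = \frac{2 P}{3}$ ($A{\left(P \right)} = \frac{P 2 \cdot 1}{3} = \frac{2 P 1}{3} = \frac{2 P}{3}$)
$J{\left(U,v \right)} = 15 U$ ($J{\left(U,v \right)} = \left(-5\right) \left(-3\right) U = 15 U$)
$\frac{21930}{b{\left(-122,3 \right)}} + \frac{J{\left(- A{\left(14 \right)},-203 \right)}}{10950} = \frac{21930}{-104} + \frac{15 \left(- \frac{2 \cdot 14}{3}\right)}{10950} = 21930 \left(- \frac{1}{104}\right) + 15 \left(\left(-1\right) \frac{28}{3}\right) \frac{1}{10950} = - \frac{10965}{52} + 15 \left(- \frac{28}{3}\right) \frac{1}{10950} = - \frac{10965}{52} - \frac{14}{1095} = - \frac{12007403}{56940}$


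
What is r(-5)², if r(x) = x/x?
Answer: 1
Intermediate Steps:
r(x) = 1
r(-5)² = 1² = 1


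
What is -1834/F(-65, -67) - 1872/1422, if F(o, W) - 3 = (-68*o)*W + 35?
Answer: -15324861/11696029 ≈ -1.3103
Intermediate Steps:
F(o, W) = 38 - 68*W*o (F(o, W) = 3 + ((-68*o)*W + 35) = 3 + (-68*W*o + 35) = 3 + (35 - 68*W*o) = 38 - 68*W*o)
-1834/F(-65, -67) - 1872/1422 = -1834/(38 - 68*(-67)*(-65)) - 1872/1422 = -1834/(38 - 296140) - 1872*1/1422 = -1834/(-296102) - 104/79 = -1834*(-1/296102) - 104/79 = 917/148051 - 104/79 = -15324861/11696029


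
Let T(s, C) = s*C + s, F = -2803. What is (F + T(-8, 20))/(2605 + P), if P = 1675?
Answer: -2971/4280 ≈ -0.69416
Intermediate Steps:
T(s, C) = s + C*s (T(s, C) = C*s + s = s + C*s)
(F + T(-8, 20))/(2605 + P) = (-2803 - 8*(1 + 20))/(2605 + 1675) = (-2803 - 8*21)/4280 = (-2803 - 168)*(1/4280) = -2971*1/4280 = -2971/4280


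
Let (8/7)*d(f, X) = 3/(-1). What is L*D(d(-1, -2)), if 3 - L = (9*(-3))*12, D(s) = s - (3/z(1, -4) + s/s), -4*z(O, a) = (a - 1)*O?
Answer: -78807/40 ≈ -1970.2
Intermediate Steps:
z(O, a) = -O*(-1 + a)/4 (z(O, a) = -(a - 1)*O/4 = -(-1 + a)*O/4 = -O*(-1 + a)/4)
d(f, X) = -21/8 (d(f, X) = 7*(3/(-1))/8 = 7*(3*(-1))/8 = (7/8)*(-3) = -21/8)
D(s) = -17/5 + s (D(s) = s - (3/(((¼)*1*(1 - 1*(-4)))) + s/s) = s - (3/(((¼)*1*(1 + 4))) + 1) = s - (3/(((¼)*1*5)) + 1) = s - (3/(5/4) + 1) = s - (3*(⅘) + 1) = s - (12/5 + 1) = s - 1*17/5 = s - 17/5 = -17/5 + s)
L = 327 (L = 3 - 9*(-3)*12 = 3 - (-27)*12 = 3 - 1*(-324) = 3 + 324 = 327)
L*D(d(-1, -2)) = 327*(-17/5 - 21/8) = 327*(-241/40) = -78807/40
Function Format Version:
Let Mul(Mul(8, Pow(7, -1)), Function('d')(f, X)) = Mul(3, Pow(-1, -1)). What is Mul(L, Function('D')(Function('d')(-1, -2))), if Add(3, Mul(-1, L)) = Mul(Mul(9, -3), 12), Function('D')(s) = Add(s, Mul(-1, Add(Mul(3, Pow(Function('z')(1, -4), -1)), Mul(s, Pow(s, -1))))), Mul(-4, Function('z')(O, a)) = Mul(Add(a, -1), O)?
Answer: Rational(-78807, 40) ≈ -1970.2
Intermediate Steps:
Function('z')(O, a) = Mul(Rational(-1, 4), O, Add(-1, a)) (Function('z')(O, a) = Mul(Rational(-1, 4), Mul(Add(a, -1), O)) = Mul(Rational(-1, 4), Mul(Add(-1, a), O)) = Mul(Rational(-1, 4), Mul(O, Add(-1, a))) = Mul(Rational(-1, 4), O, Add(-1, a)))
Function('d')(f, X) = Rational(-21, 8) (Function('d')(f, X) = Mul(Rational(7, 8), Mul(3, Pow(-1, -1))) = Mul(Rational(7, 8), Mul(3, -1)) = Mul(Rational(7, 8), -3) = Rational(-21, 8))
Function('D')(s) = Add(Rational(-17, 5), s) (Function('D')(s) = Add(s, Mul(-1, Add(Mul(3, Pow(Mul(Rational(1, 4), 1, Add(1, Mul(-1, -4))), -1)), Mul(s, Pow(s, -1))))) = Add(s, Mul(-1, Add(Mul(3, Pow(Mul(Rational(1, 4), 1, Add(1, 4)), -1)), 1))) = Add(s, Mul(-1, Add(Mul(3, Pow(Mul(Rational(1, 4), 1, 5), -1)), 1))) = Add(s, Mul(-1, Add(Mul(3, Pow(Rational(5, 4), -1)), 1))) = Add(s, Mul(-1, Add(Mul(3, Rational(4, 5)), 1))) = Add(s, Mul(-1, Add(Rational(12, 5), 1))) = Add(s, Mul(-1, Rational(17, 5))) = Add(s, Rational(-17, 5)) = Add(Rational(-17, 5), s))
L = 327 (L = Add(3, Mul(-1, Mul(Mul(9, -3), 12))) = Add(3, Mul(-1, Mul(-27, 12))) = Add(3, Mul(-1, -324)) = Add(3, 324) = 327)
Mul(L, Function('D')(Function('d')(-1, -2))) = Mul(327, Add(Rational(-17, 5), Rational(-21, 8))) = Mul(327, Rational(-241, 40)) = Rational(-78807, 40)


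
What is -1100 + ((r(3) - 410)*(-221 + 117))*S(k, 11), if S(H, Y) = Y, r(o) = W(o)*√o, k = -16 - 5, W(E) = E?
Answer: 467940 - 3432*√3 ≈ 4.6200e+5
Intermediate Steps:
k = -21
r(o) = o^(3/2) (r(o) = o*√o = o^(3/2))
-1100 + ((r(3) - 410)*(-221 + 117))*S(k, 11) = -1100 + ((3^(3/2) - 410)*(-221 + 117))*11 = -1100 + ((3*√3 - 410)*(-104))*11 = -1100 + ((-410 + 3*√3)*(-104))*11 = -1100 + (42640 - 312*√3)*11 = -1100 + (469040 - 3432*√3) = 467940 - 3432*√3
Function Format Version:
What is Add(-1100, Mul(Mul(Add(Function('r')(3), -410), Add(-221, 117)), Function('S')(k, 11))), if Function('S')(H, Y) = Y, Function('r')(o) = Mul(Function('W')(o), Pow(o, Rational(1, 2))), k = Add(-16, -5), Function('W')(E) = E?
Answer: Add(467940, Mul(-3432, Pow(3, Rational(1, 2)))) ≈ 4.6200e+5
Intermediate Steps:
k = -21
Function('r')(o) = Pow(o, Rational(3, 2)) (Function('r')(o) = Mul(o, Pow(o, Rational(1, 2))) = Pow(o, Rational(3, 2)))
Add(-1100, Mul(Mul(Add(Function('r')(3), -410), Add(-221, 117)), Function('S')(k, 11))) = Add(-1100, Mul(Mul(Add(Pow(3, Rational(3, 2)), -410), Add(-221, 117)), 11)) = Add(-1100, Mul(Mul(Add(Mul(3, Pow(3, Rational(1, 2))), -410), -104), 11)) = Add(-1100, Mul(Mul(Add(-410, Mul(3, Pow(3, Rational(1, 2)))), -104), 11)) = Add(-1100, Mul(Add(42640, Mul(-312, Pow(3, Rational(1, 2)))), 11)) = Add(-1100, Add(469040, Mul(-3432, Pow(3, Rational(1, 2))))) = Add(467940, Mul(-3432, Pow(3, Rational(1, 2))))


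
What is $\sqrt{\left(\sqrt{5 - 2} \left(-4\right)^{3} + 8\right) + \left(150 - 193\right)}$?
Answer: $\sqrt{-35 - 64 \sqrt{3}} \approx 12.077 i$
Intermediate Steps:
$\sqrt{\left(\sqrt{5 - 2} \left(-4\right)^{3} + 8\right) + \left(150 - 193\right)} = \sqrt{\left(\sqrt{3} \left(-64\right) + 8\right) + \left(150 - 193\right)} = \sqrt{\left(- 64 \sqrt{3} + 8\right) - 43} = \sqrt{\left(8 - 64 \sqrt{3}\right) - 43} = \sqrt{-35 - 64 \sqrt{3}}$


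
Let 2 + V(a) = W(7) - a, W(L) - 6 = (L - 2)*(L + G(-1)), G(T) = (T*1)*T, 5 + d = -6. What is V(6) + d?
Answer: 27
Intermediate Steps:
d = -11 (d = -5 - 6 = -11)
G(T) = T² (G(T) = T*T = T²)
W(L) = 6 + (1 + L)*(-2 + L) (W(L) = 6 + (L - 2)*(L + (-1)²) = 6 + (-2 + L)*(L + 1) = 6 + (-2 + L)*(1 + L) = 6 + (1 + L)*(-2 + L))
V(a) = 44 - a (V(a) = -2 + ((4 + 7² - 1*7) - a) = -2 + ((4 + 49 - 7) - a) = -2 + (46 - a) = 44 - a)
V(6) + d = (44 - 1*6) - 11 = (44 - 6) - 11 = 38 - 11 = 27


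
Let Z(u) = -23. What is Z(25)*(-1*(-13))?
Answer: -299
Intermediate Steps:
Z(25)*(-1*(-13)) = -(-23)*(-13) = -23*13 = -299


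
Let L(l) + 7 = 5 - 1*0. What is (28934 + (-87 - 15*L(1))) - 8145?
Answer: 20732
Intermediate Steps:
L(l) = -2 (L(l) = -7 + (5 - 1*0) = -7 + (5 + 0) = -7 + 5 = -2)
(28934 + (-87 - 15*L(1))) - 8145 = (28934 + (-87 - 15*(-2))) - 8145 = (28934 + (-87 + 30)) - 8145 = (28934 - 57) - 8145 = 28877 - 8145 = 20732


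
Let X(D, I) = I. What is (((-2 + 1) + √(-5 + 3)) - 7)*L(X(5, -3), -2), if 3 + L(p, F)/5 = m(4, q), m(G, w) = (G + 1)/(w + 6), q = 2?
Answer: 95 - 95*I*√2/8 ≈ 95.0 - 16.794*I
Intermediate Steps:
m(G, w) = (1 + G)/(6 + w)
L(p, F) = -95/8 (L(p, F) = -15 + 5*((1 + 4)/(6 + 2)) = -15 + 5*(5/8) = -15 + 25/8 = -95/8)
(((-2 + 1) + √(-5 + 3)) - 7)*L(X(5, -3), -2) = (((-2 + 1) + √(-5 + 3)) - 7)*(-95/8) = ((-1 + √(-2)) - 7)*(-95/8) = ((-1 + I*√2) - 7)*(-95/8) = (-8 + I*√2)*(-95/8) = 95 - 95*I*√2/8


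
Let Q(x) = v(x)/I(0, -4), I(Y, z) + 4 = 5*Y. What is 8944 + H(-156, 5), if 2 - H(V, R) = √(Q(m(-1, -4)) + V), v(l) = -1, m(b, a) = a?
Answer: 8946 - I*√623/2 ≈ 8946.0 - 12.48*I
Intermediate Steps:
I(Y, z) = -4 + 5*Y
Q(x) = ¼ (Q(x) = -1/(-4 + 5*0) = -1/(-4 + 0) = -1/(-4) = -1*(-¼) = ¼)
H(V, R) = 2 - √(¼ + V)
8944 + H(-156, 5) = 8944 + (2 - √(1 + 4*(-156))/2) = 8944 + (2 - √(1 - 624)/2) = 8944 + (2 - I*√623/2) = 8946 - I*√623/2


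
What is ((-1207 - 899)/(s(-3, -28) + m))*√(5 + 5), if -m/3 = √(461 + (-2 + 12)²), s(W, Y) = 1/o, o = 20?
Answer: 42120*√10/2019599 + 2527200*√5610/2019599 ≈ 93.791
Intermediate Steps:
s(W, Y) = 1/20
m = -3*√561 (m = -3*√(461 + (-2 + 12)²) = -3*√(461 + 10²) = -3*√(461 + 100) = -3*√561 ≈ -71.056)
((-1207 - 899)/(s(-3, -28) + m))*√(5 + 5) = ((-1207 - 899)/(1/20 - 3*√561))*√(5 + 5) = (-2106/(1/20 - 3*√561))*√10 = -2106*√10/(1/20 - 3*√561)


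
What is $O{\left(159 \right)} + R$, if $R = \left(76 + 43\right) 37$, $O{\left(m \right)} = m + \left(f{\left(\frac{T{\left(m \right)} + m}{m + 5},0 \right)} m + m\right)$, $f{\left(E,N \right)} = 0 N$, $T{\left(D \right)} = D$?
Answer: $4721$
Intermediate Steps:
$f{\left(E,N \right)} = 0$
$O{\left(m \right)} = 2 m$ ($O{\left(m \right)} = m + \left(0 m + m\right) = m + \left(0 + m\right) = m + m = 2 m$)
$R = 4403$ ($R = 119 \cdot 37 = 4403$)
$O{\left(159 \right)} + R = 2 \cdot 159 + 4403 = 318 + 4403 = 4721$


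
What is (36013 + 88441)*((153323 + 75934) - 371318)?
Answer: -17680059694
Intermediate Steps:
(36013 + 88441)*((153323 + 75934) - 371318) = 124454*(229257 - 371318) = 124454*(-142061) = -17680059694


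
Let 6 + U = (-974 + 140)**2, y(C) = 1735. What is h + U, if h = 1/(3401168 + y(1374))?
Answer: 2366889181651/3402903 ≈ 6.9555e+5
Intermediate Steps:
U = 695550 (U = -6 + (-974 + 140)**2 = -6 + (-834)**2 = -6 + 695556 = 695550)
h = 1/3402903 (h = 1/(3401168 + 1735) = 1/3402903 ≈ 2.9387e-7)
h + U = 1/3402903 + 695550 = 2366889181651/3402903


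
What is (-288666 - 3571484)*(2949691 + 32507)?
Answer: -11511731609700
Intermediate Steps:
(-288666 - 3571484)*(2949691 + 32507) = -3860150*2982198 = -11511731609700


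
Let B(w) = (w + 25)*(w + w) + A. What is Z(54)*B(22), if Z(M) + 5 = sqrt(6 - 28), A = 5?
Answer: -10365 + 2073*I*sqrt(22) ≈ -10365.0 + 9723.2*I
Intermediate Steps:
B(w) = 5 + 2*w*(25 + w) (B(w) = (w + 25)*(w + w) + 5 = (25 + w)*(2*w) + 5 = 2*w*(25 + w) + 5 = 5 + 2*w*(25 + w))
Z(M) = -5 + I*sqrt(22) (Z(M) = -5 + sqrt(6 - 28) = -5 + sqrt(-22) = -5 + I*sqrt(22))
Z(54)*B(22) = (-5 + I*sqrt(22))*(5 + 2*22**2 + 50*22) = (-5 + I*sqrt(22))*(5 + 2*484 + 1100) = (-5 + I*sqrt(22))*(5 + 968 + 1100) = (-5 + I*sqrt(22))*2073 = -10365 + 2073*I*sqrt(22)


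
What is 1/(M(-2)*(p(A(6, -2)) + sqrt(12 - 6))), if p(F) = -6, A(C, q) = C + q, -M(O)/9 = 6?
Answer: 1/270 + sqrt(6)/1620 ≈ 0.0052157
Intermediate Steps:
M(O) = -54 (M(O) = -9*6 = -54)
1/(M(-2)*(p(A(6, -2)) + sqrt(12 - 6))) = 1/(-54*(-6 + sqrt(12 - 6))) = 1/(-54*(-6 + sqrt(6))) = 1/(324 - 54*sqrt(6))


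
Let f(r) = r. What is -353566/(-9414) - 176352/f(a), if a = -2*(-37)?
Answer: -408503461/174159 ≈ -2345.6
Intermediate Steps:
a = 74
-353566/(-9414) - 176352/f(a) = -353566/(-9414) - 176352/74 = -353566*(-1/9414) - 176352*1/74 = 176783/4707 - 88176/37 = -408503461/174159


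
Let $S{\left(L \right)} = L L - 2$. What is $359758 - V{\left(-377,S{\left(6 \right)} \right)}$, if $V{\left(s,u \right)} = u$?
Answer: $359724$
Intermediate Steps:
$S{\left(L \right)} = -2 + L^{2}$ ($S{\left(L \right)} = L^{2} - 2 = -2 + L^{2}$)
$359758 - V{\left(-377,S{\left(6 \right)} \right)} = 359758 - \left(-2 + 6^{2}\right) = 359758 - \left(-2 + 36\right) = 359758 - 34 = 359724$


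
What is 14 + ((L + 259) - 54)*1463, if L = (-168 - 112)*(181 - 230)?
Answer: 20372289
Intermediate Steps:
L = 13720 (L = -280*(-49) = 13720)
14 + ((L + 259) - 54)*1463 = 14 + ((13720 + 259) - 54)*1463 = 14 + (13979 - 54)*1463 = 14 + 13925*1463 = 14 + 20372275 = 20372289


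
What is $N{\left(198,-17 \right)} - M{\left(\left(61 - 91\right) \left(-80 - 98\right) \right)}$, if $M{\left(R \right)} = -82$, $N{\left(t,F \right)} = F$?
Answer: $65$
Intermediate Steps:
$N{\left(198,-17 \right)} - M{\left(\left(61 - 91\right) \left(-80 - 98\right) \right)} = -17 - -82 = -17 + 82 = 65$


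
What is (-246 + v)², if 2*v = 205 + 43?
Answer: 14884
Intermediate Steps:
v = 124 (v = (205 + 43)/2 = (½)*248 = 124)
(-246 + v)² = (-246 + 124)² = (-122)² = 14884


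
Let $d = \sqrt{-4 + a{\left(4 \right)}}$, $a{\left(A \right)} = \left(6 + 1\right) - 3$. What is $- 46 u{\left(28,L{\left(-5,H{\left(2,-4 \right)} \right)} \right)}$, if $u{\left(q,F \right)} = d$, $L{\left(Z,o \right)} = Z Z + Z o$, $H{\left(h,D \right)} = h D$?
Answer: $0$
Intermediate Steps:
$H{\left(h,D \right)} = D h$
$a{\left(A \right)} = 4$ ($a{\left(A \right)} = 7 - 3 = 4$)
$L{\left(Z,o \right)} = Z^{2} + Z o$
$d = 0$ ($d = \sqrt{-4 + 4} = \sqrt{0} = 0$)
$u{\left(q,F \right)} = 0$
$- 46 u{\left(28,L{\left(-5,H{\left(2,-4 \right)} \right)} \right)} = \left(-46\right) 0 = 0$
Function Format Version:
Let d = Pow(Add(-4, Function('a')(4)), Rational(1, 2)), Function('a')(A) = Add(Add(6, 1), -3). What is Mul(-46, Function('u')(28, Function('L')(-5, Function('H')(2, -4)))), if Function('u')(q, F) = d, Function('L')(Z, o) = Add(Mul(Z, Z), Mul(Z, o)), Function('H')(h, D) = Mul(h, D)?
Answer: 0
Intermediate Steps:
Function('H')(h, D) = Mul(D, h)
Function('a')(A) = 4 (Function('a')(A) = Add(7, -3) = 4)
Function('L')(Z, o) = Add(Pow(Z, 2), Mul(Z, o))
d = 0 (d = Pow(Add(-4, 4), Rational(1, 2)) = Pow(0, Rational(1, 2)) = 0)
Function('u')(q, F) = 0
Mul(-46, Function('u')(28, Function('L')(-5, Function('H')(2, -4)))) = Mul(-46, 0) = 0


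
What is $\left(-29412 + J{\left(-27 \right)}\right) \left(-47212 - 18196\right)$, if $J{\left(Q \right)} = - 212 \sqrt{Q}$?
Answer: $1923780096 + 41599488 i \sqrt{3} \approx 1.9238 \cdot 10^{9} + 7.2052 \cdot 10^{7} i$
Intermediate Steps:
$\left(-29412 + J{\left(-27 \right)}\right) \left(-47212 - 18196\right) = \left(-29412 - 212 \sqrt{-27}\right) \left(-47212 - 18196\right) = \left(-29412 - 212 \cdot 3 i \sqrt{3}\right) \left(-65408\right) = \left(-29412 - 636 i \sqrt{3}\right) \left(-65408\right) = 1923780096 + 41599488 i \sqrt{3}$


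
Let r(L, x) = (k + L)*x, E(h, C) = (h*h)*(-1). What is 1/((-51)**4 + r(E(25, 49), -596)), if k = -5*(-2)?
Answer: 1/7131741 ≈ 1.4022e-7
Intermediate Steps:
k = 10
E(h, C) = -h**2 (E(h, C) = h**2*(-1) = -h**2)
r(L, x) = x*(10 + L) (r(L, x) = (10 + L)*x = x*(10 + L))
1/((-51)**4 + r(E(25, 49), -596)) = 1/((-51)**4 - 596*(10 - 1*25**2)) = 1/(6765201 - 596*(10 - 1*625)) = 1/(6765201 - 596*(10 - 625)) = 1/(6765201 - 596*(-615)) = 1/(6765201 + 366540) = 1/7131741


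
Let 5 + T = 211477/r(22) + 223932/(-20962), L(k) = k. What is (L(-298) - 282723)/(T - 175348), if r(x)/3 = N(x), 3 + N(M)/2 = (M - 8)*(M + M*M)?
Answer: 126028052989086/78086488952437 ≈ 1.6140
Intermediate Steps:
N(M) = -6 + 2*(-8 + M)*(M + M²) (N(M) = -6 + 2*((M - 8)*(M + M*M)) = -6 + 2*((-8 + M)*(M + M²)) = -6 + 2*(-8 + M)*(M + M²))
r(x) = -18 - 48*x - 42*x² + 6*x³ (r(x) = 3*(-6 - 16*x - 14*x² + 2*x³) = -18 - 48*x - 42*x² + 6*x³)
T = -4766975869/445295766 (T = -5 + (211477/(-18 - 48*22 - 42*22² + 6*22³) + 223932/(-20962)) = -5 + (211477/(-18 - 1056 - 42*484 + 6*10648) + 223932*(-1/20962)) = -5 + (211477/(-18 - 1056 - 20328 + 63888) - 111966/10481) = -5 + (211477/42486 - 111966/10481) = -5 - 2540497039/445295766 = -4766975869/445295766 ≈ -10.705)
(L(-298) - 282723)/(T - 175348) = (-298 - 282723)/(-4766975869/445295766 - 175348) = -283021/(-78086488952437/445295766) = -283021*(-445295766/78086488952437) = 126028052989086/78086488952437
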